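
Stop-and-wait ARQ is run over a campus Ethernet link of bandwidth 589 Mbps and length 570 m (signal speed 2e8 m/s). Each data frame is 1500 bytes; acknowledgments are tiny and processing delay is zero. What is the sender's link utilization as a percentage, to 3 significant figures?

t_tx = L/R = 12000/589000000 = 2.03735e-05 s.
t_prop = 570/200000000 = 2.85e-06 s; RTT = 5.7e-06 s.
Cycle = t_tx + RTT = 2.60735e-05 s.
Utilization = t_tx / cycle = 2.03735e-05/2.60735e-05 = 78.1 %.

78.1 %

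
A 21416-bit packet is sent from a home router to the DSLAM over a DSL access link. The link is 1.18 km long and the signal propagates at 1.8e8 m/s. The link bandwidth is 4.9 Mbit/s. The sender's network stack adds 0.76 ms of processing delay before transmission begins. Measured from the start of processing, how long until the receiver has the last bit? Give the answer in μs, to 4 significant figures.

5137 μs

Transmission delay = L/R = 21416 / 4900000 = 4370.61 μs.
Propagation delay = d/s = 1180 m / 180000000 m/s = 6.55556 μs.
Plus processing delay 0.76 ms = 760 μs.
Total = 5137 μs.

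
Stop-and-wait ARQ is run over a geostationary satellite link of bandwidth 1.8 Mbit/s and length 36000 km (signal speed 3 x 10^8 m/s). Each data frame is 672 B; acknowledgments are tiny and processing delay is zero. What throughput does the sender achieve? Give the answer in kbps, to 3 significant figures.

t_tx = L/R = 5376/1800000 = 0.00298667 s.
t_prop = 36000000/300000000 = 0.12 s; RTT = 0.24 s.
Cycle = t_tx + RTT = 0.242987 s.
Throughput = L / cycle = 5376 / 0.242987 = 22.1 kbps.

22.1 kbps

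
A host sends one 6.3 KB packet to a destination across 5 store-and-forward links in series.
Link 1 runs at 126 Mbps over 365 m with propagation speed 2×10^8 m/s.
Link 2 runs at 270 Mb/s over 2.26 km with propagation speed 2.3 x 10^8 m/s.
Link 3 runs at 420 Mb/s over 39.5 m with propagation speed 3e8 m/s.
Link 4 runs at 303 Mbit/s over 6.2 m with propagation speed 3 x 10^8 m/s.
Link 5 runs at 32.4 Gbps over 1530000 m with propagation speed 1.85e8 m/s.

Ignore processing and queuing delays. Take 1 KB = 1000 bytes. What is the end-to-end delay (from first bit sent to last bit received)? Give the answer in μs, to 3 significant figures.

9160 μs

L = 50400 bits.
Transmission delays (L/R per hop): 400, 186.667, 120, 166.337, 1.55556 μs; sum = 874.559 μs.
Propagation delays (d/s per hop): 1.825, 9.82609, 0.131667, 0.0206667, 8270.27 μs; sum = 8282.07 μs.
End-to-end = 9160 μs.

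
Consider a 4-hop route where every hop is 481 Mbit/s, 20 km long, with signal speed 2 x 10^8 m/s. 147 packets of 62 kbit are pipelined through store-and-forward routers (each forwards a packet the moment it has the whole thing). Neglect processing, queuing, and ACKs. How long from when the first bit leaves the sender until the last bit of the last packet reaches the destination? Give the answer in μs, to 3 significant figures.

Per-hop transmission t_tx = L/R = 62000/481000000 = 128.898 μs.
Per-hop propagation t_prop = 20000/200000000 = 100 μs.
Pipeline fill: first packet needs 4·t_tx to clear all hops; remaining 146 packets each add one t_tx.
Total = (4+147-1)·t_tx + 4·t_prop = 150·128.898 + 4·100 = 19700 μs.

19700 μs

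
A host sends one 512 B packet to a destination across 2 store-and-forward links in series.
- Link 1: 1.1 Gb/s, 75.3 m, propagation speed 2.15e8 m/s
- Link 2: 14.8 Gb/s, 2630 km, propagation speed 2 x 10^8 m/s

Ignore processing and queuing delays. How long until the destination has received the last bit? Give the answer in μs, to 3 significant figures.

13200 μs

L = 512 × 8 = 4096 bits.
Transmission delays (L/R per hop): 3.72364, 0.276757 μs; sum = 4.00039 μs.
Propagation delays (d/s per hop): 0.350233, 13150 μs; sum = 13150.4 μs.
End-to-end = 13200 μs.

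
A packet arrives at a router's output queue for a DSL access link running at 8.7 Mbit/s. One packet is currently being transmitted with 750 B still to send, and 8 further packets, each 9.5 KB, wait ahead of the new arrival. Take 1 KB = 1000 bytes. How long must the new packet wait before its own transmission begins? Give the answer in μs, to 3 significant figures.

Each queued packet: L/R = 76000/8700000 = 8735.63 μs.
8 queued → 69885.1 μs.
Plus remaining 6000 bits of current packet: 689.655 μs.
Queuing delay = 70600 μs.

70600 μs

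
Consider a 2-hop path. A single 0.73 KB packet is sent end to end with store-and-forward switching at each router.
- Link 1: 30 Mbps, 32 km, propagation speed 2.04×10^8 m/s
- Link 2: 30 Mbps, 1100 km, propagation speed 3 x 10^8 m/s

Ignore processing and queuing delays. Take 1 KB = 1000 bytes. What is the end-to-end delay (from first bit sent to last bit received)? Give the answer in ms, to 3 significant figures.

4.21 ms

L = 5840 bits.
Transmission delay per hop = L/R = 5840/30000000 = 0.194667 ms; 2 hops → 0.389333 ms.
Propagation delays (d/s per hop): 0.156863, 3.66667 ms; sum = 3.82353 ms.
End-to-end = 4.21 ms.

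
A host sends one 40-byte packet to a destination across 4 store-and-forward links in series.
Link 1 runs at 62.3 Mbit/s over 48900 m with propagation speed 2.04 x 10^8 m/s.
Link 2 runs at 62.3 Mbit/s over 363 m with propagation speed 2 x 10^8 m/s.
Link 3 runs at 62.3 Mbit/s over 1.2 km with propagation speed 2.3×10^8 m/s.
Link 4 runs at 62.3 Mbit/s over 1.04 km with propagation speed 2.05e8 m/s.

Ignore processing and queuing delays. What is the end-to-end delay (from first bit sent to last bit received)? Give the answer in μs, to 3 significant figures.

272 μs

L = 40 × 8 = 320 bits.
Transmission delay per hop = L/R = 320/62300000 = 5.13644 μs; 4 hops → 20.5457 μs.
Propagation delays (d/s per hop): 239.706, 1.815, 5.21739, 5.07317 μs; sum = 251.811 μs.
End-to-end = 272 μs.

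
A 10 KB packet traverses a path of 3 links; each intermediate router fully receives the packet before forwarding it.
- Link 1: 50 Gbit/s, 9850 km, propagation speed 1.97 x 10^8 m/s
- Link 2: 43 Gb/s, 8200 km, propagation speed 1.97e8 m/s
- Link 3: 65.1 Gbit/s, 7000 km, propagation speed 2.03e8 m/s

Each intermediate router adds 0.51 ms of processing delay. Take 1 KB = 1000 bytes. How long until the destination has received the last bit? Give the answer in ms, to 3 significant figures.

L = 80000 bits.
Transmission delays (L/R per hop): 0.0016, 0.00186047, 0.00122888 ms; sum = 0.00468934 ms.
Propagation delays (d/s per hop): 50, 41.6244, 34.4828 ms; sum = 126.107 ms.
Processing at 2 router(s): 2 × 0.51 ms = 1.02 ms.
End-to-end = 127 ms.

127 ms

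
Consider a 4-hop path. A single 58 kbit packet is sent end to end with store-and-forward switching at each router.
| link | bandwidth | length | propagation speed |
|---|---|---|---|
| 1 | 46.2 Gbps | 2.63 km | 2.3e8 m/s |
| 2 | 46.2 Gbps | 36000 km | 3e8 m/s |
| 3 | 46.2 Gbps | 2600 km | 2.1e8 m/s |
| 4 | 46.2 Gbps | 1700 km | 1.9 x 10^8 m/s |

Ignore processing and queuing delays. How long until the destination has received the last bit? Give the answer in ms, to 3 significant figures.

141 ms

L = 58000 bits.
Transmission delay per hop = L/R = 58000/46200000000 = 0.00125541 ms; 4 hops → 0.00502165 ms.
Propagation delays (d/s per hop): 0.0114348, 120, 12.381, 8.94737 ms; sum = 141.34 ms.
End-to-end = 141 ms.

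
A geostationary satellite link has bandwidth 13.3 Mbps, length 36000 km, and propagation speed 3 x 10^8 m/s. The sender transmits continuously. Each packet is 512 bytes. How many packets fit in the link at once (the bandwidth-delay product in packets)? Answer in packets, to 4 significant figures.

Propagation delay = 36000000 / 300000000 = 0.12 s.
BDP = R × t_prop = 13300000 × 0.12 = 1596000 bits.
In packets of 4096 bits: 389.6 packets.

389.6 packets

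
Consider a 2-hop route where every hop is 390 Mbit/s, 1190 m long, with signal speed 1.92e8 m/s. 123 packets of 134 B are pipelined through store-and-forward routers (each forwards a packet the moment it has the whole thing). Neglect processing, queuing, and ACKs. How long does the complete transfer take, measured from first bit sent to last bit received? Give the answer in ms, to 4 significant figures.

0.3532 ms

Per-hop transmission t_tx = L/R = 1072/390000000 = 0.00274872 ms.
Per-hop propagation t_prop = 1190/192000000 = 0.00619792 ms.
Pipeline fill: first packet needs 2·t_tx to clear all hops; remaining 122 packets each add one t_tx.
Total = (2+123-1)·t_tx + 2·t_prop = 124·0.00274872 + 2·0.00619792 = 0.3532 ms.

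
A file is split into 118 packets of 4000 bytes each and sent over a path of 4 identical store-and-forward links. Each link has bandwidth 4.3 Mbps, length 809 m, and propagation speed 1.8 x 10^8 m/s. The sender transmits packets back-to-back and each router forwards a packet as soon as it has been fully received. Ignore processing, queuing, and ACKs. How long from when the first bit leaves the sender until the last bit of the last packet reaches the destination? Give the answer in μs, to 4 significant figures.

Per-hop transmission t_tx = L/R = 32000/4300000 = 7441.86 μs.
Per-hop propagation t_prop = 809/180000000 = 4.49444 μs.
Pipeline fill: first packet needs 4·t_tx to clear all hops; remaining 117 packets each add one t_tx.
Total = (4+118-1)·t_tx + 4·t_prop = 121·7441.86 + 4·4.49444 = 900500 μs.

900500 μs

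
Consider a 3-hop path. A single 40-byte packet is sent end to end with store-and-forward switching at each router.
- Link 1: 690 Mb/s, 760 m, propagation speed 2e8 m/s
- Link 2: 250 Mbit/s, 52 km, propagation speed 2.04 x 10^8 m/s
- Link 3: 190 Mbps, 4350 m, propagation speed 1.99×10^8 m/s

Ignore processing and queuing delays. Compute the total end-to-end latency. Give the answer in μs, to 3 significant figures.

L = 40 × 8 = 320 bits.
Transmission delays (L/R per hop): 0.463768, 1.28, 1.68421 μs; sum = 3.42798 μs.
Propagation delays (d/s per hop): 3.8, 254.902, 21.8593 μs; sum = 280.561 μs.
End-to-end = 284 μs.

284 μs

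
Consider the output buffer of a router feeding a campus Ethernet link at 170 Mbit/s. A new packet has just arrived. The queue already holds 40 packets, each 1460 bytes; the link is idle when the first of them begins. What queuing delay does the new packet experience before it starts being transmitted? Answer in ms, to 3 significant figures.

2.75 ms

Each queued packet: L/R = 11680/170000000 = 0.0687059 ms.
40 queued → 2.74824 ms.
Queuing delay = 2.75 ms.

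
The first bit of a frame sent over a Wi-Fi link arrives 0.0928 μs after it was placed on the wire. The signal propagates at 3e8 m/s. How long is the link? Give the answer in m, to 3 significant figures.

27.8 m

d = s × t_prop = 300000000 × 9.28e-08 = 27.8 m.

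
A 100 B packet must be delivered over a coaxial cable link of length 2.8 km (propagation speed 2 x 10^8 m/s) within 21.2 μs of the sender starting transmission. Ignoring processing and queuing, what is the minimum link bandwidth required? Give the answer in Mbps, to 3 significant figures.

L = 800 bits.
Propagation delay = 2800 / 200000000 = 14 μs.
Transmission budget = 21.2 − 14 = 7.2 μs.
R ≥ L / t_tx = 800 bits / 7.2e-06 s = 111 Mbps.

111 Mbps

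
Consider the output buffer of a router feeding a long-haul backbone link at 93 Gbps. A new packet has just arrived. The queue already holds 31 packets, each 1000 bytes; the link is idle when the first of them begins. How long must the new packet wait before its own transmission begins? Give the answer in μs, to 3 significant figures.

2.67 μs

Each queued packet: L/R = 8000/93000000000 = 0.0860215 μs.
31 queued → 2.66667 μs.
Queuing delay = 2.67 μs.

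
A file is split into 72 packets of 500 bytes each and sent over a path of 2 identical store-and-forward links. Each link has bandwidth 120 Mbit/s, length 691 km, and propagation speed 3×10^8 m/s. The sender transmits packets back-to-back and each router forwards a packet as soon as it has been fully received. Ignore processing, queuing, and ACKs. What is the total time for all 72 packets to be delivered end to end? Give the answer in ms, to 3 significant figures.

7.04 ms

Per-hop transmission t_tx = L/R = 4000/120000000 = 0.0333333 ms.
Per-hop propagation t_prop = 691000/300000000 = 2.30333 ms.
Pipeline fill: first packet needs 2·t_tx to clear all hops; remaining 71 packets each add one t_tx.
Total = (2+72-1)·t_tx + 2·t_prop = 73·0.0333333 + 2·2.30333 = 7.04 ms.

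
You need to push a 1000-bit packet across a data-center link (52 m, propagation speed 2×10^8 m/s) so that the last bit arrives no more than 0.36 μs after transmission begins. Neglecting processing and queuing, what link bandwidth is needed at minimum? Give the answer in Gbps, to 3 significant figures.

10.0 Gbps

Propagation delay = 52 / 200000000 = 0.26 μs.
Transmission budget = 0.36 − 0.26 = 0.1 μs.
R ≥ L / t_tx = 1000 bits / 1e-07 s = 10.0 Gbps.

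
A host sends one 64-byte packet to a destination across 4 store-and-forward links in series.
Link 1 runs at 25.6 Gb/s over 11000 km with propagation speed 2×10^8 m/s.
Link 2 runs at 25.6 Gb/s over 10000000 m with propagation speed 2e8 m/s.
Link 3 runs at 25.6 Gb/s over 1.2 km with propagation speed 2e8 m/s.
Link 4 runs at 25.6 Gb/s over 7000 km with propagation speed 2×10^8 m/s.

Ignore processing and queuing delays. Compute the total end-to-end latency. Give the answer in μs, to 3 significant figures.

140000 μs

L = 64 × 8 = 512 bits.
Transmission delay per hop = L/R = 512/25600000000 = 0.02 μs; 4 hops → 0.08 μs.
Propagation delays (d/s per hop): 55000, 50000, 6, 35000 μs; sum = 140006 μs.
End-to-end = 140000 μs.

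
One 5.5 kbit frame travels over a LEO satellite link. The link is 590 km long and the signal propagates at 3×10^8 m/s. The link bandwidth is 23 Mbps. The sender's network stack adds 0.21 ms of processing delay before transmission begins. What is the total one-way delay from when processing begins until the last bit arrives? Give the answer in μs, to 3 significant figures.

L = 5500 bits.
Transmission delay = L/R = 5500 / 23000000 = 239.13 μs.
Propagation delay = d/s = 590000 m / 300000000 m/s = 1966.67 μs.
Plus processing delay 0.21 ms = 210 μs.
Total = 2420 μs.

2420 μs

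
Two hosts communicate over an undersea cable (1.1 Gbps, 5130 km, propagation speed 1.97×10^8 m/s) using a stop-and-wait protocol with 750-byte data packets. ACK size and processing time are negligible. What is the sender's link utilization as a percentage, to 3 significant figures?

t_tx = L/R = 6000/1100000000 = 5.45455e-06 s.
t_prop = 5130000/197000000 = 0.0260406 s; RTT = 0.0520812 s.
Cycle = t_tx + RTT = 0.0520867 s.
Utilization = t_tx / cycle = 5.45455e-06/0.0520867 = 0.0105 %.

0.0105 %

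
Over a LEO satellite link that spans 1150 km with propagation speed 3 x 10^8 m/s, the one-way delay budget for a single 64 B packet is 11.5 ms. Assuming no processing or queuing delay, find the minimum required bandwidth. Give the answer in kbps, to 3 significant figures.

L = 512 bits.
Propagation delay = 1150000 / 300000000 = 3.83333 ms.
Transmission budget = 11.5 − 3.83333 = 7.66667 ms.
R ≥ L / t_tx = 512 bits / 0.00766667 s = 66.8 kbps.

66.8 kbps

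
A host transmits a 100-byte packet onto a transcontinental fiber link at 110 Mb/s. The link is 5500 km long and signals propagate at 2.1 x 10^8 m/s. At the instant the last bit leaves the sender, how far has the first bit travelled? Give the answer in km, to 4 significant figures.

1.527 km

t_tx = L/R = 800/110000000 = 7.27273e-06 s.
Distance = s × t_tx = 210000000 × 7.27273e-06 = 1.527 km.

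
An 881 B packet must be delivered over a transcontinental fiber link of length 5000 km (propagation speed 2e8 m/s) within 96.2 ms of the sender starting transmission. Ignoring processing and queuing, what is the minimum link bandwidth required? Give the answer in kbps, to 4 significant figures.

98.99 kbps

L = 7048 bits.
Propagation delay = 5000000 / 200000000 = 25 ms.
Transmission budget = 96.2 − 25 = 71.2 ms.
R ≥ L / t_tx = 7048 bits / 0.0712 s = 98.99 kbps.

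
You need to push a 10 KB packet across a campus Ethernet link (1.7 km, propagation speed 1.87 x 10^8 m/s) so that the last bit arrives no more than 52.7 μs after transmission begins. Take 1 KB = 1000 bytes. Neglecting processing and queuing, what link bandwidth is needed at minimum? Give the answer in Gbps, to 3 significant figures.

1.83 Gbps

L = 80000 bits.
Propagation delay = 1700 / 187000000 = 9.09091 μs.
Transmission budget = 52.7 − 9.09091 = 43.6091 μs.
R ≥ L / t_tx = 80000 bits / 4.36091e-05 s = 1.83 Gbps.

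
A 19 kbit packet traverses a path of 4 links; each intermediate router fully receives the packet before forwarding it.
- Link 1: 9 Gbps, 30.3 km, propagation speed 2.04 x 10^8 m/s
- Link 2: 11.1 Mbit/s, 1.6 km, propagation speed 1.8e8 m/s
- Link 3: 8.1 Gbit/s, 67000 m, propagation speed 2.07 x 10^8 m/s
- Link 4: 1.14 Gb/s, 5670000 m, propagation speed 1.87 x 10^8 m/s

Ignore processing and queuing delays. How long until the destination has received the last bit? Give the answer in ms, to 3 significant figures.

L = 19000 bits.
Transmission delays (L/R per hop): 0.00211111, 1.71171, 0.00234568, 0.0166667 ms; sum = 1.73284 ms.
Propagation delays (d/s per hop): 0.148529, 0.00888889, 0.323671, 30.3209 ms; sum = 30.8019 ms.
End-to-end = 32.5 ms.

32.5 ms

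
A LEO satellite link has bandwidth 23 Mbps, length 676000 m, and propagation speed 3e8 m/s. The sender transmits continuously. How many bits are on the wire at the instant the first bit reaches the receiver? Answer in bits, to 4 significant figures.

Propagation delay = 676000 / 300000000 = 0.00225333 s.
BDP = R × t_prop = 23000000 × 0.00225333 = 51826.7 bits.

51830 bits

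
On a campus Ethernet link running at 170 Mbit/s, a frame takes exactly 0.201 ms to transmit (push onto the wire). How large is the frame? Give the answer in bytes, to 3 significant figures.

L = R × t_tx = 170000000 b/s × 0.000201 s = 34170 bits.
In bytes: 34170 / 8 = 4270 bytes.

4270 bytes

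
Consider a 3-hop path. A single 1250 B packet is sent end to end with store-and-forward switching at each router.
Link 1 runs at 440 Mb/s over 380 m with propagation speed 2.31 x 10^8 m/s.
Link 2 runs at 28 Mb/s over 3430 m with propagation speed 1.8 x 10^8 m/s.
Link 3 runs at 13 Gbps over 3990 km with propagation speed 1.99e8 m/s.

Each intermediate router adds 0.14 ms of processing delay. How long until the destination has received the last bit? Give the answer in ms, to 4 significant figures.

20.73 ms

L = 1250 × 8 = 10000 bits.
Transmission delays (L/R per hop): 0.0227273, 0.357143, 0.000769231 ms; sum = 0.380639 ms.
Propagation delays (d/s per hop): 0.00164502, 0.0190556, 20.0503 ms; sum = 20.071 ms.
Processing at 2 router(s): 2 × 0.14 ms = 0.28 ms.
End-to-end = 20.73 ms.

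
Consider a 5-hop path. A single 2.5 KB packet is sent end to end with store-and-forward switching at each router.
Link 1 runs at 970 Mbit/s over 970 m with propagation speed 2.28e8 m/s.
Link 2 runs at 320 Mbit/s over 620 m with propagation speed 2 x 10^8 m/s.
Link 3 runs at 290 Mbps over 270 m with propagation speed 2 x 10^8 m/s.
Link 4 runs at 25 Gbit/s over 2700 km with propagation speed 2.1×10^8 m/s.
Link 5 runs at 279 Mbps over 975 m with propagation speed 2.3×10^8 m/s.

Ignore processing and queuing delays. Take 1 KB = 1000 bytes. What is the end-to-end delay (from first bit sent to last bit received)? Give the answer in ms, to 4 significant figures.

13.09 ms

L = 20000 bits.
Transmission delays (L/R per hop): 0.0206186, 0.0625, 0.0689655, 0.0008, 0.0716846 ms; sum = 0.224569 ms.
Propagation delays (d/s per hop): 0.00425439, 0.0031, 0.00135, 12.8571, 0.00423913 ms; sum = 12.8701 ms.
End-to-end = 13.09 ms.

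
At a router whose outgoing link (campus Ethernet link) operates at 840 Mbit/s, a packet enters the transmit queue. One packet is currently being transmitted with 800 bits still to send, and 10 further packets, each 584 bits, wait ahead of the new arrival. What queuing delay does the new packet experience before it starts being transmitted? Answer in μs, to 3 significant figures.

7.90 μs

Each queued packet: L/R = 584/840000000 = 0.695238 μs.
10 queued → 6.95238 μs.
Plus remaining 800 bits of current packet: 0.952381 μs.
Queuing delay = 7.90 μs.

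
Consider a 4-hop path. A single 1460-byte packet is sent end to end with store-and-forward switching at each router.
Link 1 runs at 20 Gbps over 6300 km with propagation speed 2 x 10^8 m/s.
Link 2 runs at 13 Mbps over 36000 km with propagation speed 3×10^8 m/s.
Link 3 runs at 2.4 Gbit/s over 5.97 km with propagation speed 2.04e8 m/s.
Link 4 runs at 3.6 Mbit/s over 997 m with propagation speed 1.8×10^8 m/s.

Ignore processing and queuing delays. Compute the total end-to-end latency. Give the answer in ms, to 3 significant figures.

156 ms

L = 1460 × 8 = 11680 bits.
Transmission delays (L/R per hop): 0.000584, 0.898462, 0.00486667, 3.24444 ms; sum = 4.14836 ms.
Propagation delays (d/s per hop): 31.5, 120, 0.0292647, 0.00553889 ms; sum = 151.535 ms.
End-to-end = 156 ms.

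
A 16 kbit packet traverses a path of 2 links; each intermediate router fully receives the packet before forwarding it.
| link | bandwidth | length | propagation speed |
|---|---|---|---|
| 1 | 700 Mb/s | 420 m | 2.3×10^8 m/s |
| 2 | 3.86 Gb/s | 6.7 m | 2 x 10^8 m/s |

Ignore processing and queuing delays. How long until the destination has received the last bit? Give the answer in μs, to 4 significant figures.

28.86 μs

L = 16000 bits.
Transmission delays (L/R per hop): 22.8571, 4.14508 μs; sum = 27.0022 μs.
Propagation delays (d/s per hop): 1.82609, 0.0335 μs; sum = 1.85959 μs.
End-to-end = 28.86 μs.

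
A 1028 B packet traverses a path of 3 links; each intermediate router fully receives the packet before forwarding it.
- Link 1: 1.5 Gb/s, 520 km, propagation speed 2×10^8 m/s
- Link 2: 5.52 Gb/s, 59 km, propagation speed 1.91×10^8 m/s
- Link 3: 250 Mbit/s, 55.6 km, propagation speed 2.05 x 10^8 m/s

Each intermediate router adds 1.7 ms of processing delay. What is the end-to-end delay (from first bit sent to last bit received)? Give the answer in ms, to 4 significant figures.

L = 1028 × 8 = 8224 bits.
Transmission delays (L/R per hop): 0.00548267, 0.00148986, 0.032896 ms; sum = 0.0398685 ms.
Propagation delays (d/s per hop): 2.6, 0.308901, 0.27122 ms; sum = 3.18012 ms.
Processing at 2 router(s): 2 × 1.7 ms = 3.4 ms.
End-to-end = 6.620 ms.

6.620 ms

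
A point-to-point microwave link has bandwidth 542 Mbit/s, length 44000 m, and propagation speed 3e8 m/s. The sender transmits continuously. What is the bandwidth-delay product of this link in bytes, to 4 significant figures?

Propagation delay = 44000 / 300000000 = 0.000146667 s.
BDP = R × t_prop = 542000000 × 0.000146667 = 79493.3 bits.
In bytes: 79493.3/8 = 9937 bytes.

9937 bytes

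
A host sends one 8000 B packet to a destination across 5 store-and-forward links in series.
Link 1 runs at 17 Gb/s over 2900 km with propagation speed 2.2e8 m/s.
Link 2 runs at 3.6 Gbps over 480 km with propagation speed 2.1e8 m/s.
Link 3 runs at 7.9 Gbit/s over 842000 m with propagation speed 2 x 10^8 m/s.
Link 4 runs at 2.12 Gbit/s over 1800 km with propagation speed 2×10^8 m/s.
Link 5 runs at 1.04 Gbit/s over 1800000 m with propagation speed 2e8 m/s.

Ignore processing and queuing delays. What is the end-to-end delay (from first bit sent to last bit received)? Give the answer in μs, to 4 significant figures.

L = 8000 × 8 = 64000 bits.
Transmission delays (L/R per hop): 3.76471, 17.7778, 8.10127, 30.1887, 61.5385 μs; sum = 121.371 μs.
Propagation delays (d/s per hop): 13181.8, 2285.71, 4210, 9000, 9000 μs; sum = 37677.5 μs.
End-to-end = 37800 μs.

37800 μs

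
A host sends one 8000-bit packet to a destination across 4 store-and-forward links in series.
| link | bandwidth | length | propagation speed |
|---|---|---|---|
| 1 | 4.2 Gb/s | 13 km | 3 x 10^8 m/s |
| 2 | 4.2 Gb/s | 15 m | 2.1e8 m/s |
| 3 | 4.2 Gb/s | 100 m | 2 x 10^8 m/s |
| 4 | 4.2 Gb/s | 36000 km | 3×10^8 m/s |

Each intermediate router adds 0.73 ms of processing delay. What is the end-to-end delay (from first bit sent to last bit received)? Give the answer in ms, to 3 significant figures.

122 ms

Transmission delay per hop = L/R = 8000/4200000000 = 0.00190476 ms; 4 hops → 0.00761905 ms.
Propagation delays (d/s per hop): 0.0433333, 7.14286e-05, 0.0005, 120 ms; sum = 120.044 ms.
Processing at 3 router(s): 3 × 0.73 ms = 2.19 ms.
End-to-end = 122 ms.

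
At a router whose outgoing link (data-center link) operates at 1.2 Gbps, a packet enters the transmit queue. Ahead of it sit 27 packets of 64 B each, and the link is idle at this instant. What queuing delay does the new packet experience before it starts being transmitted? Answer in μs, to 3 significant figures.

11.5 μs

Each queued packet: L/R = 512/1200000000 = 0.426667 μs.
27 queued → 11.52 μs.
Queuing delay = 11.5 μs.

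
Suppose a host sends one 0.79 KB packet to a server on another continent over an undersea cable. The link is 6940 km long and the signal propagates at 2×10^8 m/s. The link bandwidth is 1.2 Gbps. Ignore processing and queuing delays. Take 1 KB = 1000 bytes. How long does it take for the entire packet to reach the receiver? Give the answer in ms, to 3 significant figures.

34.7 ms

L = 6320 bits.
Transmission delay = L/R = 6320 / 1200000000 = 0.00526667 ms.
Propagation delay = d/s = 6940000 m / 200000000 m/s = 34.7 ms.
Total = 34.7 ms.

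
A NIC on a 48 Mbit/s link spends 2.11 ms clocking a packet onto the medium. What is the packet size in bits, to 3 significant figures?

L = R × t_tx = 48000000 b/s × 0.00211 s = 101280 bits.

101000 bits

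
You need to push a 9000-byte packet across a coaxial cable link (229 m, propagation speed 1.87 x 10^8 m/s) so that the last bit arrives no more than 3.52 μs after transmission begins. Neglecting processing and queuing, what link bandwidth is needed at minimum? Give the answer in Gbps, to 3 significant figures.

L = 72000 bits.
Propagation delay = 229 / 187000000 = 1.2246 μs.
Transmission budget = 3.52 − 1.2246 = 2.2954 μs.
R ≥ L / t_tx = 72000 bits / 2.2954e-06 s = 31.4 Gbps.

31.4 Gbps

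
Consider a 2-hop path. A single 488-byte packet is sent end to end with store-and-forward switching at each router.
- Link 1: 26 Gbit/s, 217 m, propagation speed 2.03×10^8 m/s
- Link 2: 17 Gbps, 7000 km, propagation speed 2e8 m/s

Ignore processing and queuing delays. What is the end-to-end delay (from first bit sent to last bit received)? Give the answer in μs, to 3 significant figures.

L = 488 × 8 = 3904 bits.
Transmission delays (L/R per hop): 0.150154, 0.229647 μs; sum = 0.379801 μs.
Propagation delays (d/s per hop): 1.06897, 35000 μs; sum = 35001.1 μs.
End-to-end = 35000 μs.

35000 μs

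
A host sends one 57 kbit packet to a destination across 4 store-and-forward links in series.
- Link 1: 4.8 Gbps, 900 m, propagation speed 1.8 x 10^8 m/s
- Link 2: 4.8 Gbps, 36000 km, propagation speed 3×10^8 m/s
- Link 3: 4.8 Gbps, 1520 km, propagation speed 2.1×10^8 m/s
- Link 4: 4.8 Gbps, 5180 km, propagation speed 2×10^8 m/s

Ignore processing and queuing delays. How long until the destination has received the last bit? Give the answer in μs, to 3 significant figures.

L = 57000 bits.
Transmission delay per hop = L/R = 57000/4800000000 = 11.875 μs; 4 hops → 47.5 μs.
Propagation delays (d/s per hop): 5, 120000, 7238.1, 25900 μs; sum = 153143 μs.
End-to-end = 153000 μs.

153000 μs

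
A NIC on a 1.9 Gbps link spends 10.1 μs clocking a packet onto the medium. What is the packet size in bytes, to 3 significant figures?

L = R × t_tx = 1900000000 b/s × 1.01e-05 s = 19190 bits.
In bytes: 19190 / 8 = 2400 bytes.

2400 bytes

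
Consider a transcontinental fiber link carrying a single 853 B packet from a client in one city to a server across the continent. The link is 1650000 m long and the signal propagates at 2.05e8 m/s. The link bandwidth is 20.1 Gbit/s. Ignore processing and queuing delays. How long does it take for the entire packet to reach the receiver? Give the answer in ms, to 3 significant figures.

L = 853 × 8 = 6824 bits.
Transmission delay = L/R = 6824 / 20100000000 = 0.000339502 ms.
Propagation delay = d/s = 1650000 m / 2.05e+08 m/s = 8.04878 ms.
Total = 8.05 ms.

8.05 ms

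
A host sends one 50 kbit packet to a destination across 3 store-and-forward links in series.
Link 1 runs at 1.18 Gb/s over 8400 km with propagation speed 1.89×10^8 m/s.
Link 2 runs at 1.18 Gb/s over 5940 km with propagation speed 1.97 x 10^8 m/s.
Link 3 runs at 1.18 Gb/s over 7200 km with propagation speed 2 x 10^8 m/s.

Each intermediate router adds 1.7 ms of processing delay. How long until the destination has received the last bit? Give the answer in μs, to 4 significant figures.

L = 50000 bits.
Transmission delay per hop = L/R = 50000/1180000000 = 42.3729 μs; 3 hops → 127.119 μs.
Propagation delays (d/s per hop): 44444.4, 30152.3, 36000 μs; sum = 110597 μs.
Processing at 2 router(s): 2 × 1.7 ms = 3400 μs.
End-to-end = 114100 μs.

114100 μs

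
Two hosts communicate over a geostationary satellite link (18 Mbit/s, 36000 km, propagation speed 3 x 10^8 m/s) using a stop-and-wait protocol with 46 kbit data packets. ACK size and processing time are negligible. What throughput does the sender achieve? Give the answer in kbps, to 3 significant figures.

t_tx = L/R = 46000/18000000 = 0.00255556 s.
t_prop = 36000000/300000000 = 0.12 s; RTT = 0.24 s.
Cycle = t_tx + RTT = 0.242556 s.
Throughput = L / cycle = 46000 / 0.242556 = 190 kbps.

190 kbps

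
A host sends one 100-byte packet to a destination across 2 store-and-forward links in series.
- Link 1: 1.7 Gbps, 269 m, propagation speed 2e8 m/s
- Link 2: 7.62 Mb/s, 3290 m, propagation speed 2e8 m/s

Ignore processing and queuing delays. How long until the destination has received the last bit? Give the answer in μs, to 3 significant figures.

123 μs

L = 100 × 8 = 800 bits.
Transmission delays (L/R per hop): 0.470588, 104.987 μs; sum = 105.457 μs.
Propagation delays (d/s per hop): 1.345, 16.45 μs; sum = 17.795 μs.
End-to-end = 123 μs.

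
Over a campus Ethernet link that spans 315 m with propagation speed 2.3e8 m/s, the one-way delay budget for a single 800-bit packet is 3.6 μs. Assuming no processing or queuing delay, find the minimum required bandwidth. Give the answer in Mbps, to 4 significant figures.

358.7 Mbps

Propagation delay = 315 / 2.3e+08 = 1.36957 μs.
Transmission budget = 3.6 − 1.36957 = 2.23043 μs.
R ≥ L / t_tx = 800 bits / 2.23043e-06 s = 358.7 Mbps.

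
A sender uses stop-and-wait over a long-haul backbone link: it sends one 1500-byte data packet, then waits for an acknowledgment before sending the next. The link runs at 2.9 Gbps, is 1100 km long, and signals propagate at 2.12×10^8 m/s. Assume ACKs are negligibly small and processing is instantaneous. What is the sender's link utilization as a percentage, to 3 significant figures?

0.0399 %

t_tx = L/R = 12000/2900000000 = 4.13793e-06 s.
t_prop = 1100000/212000000 = 0.00518868 s; RTT = 0.0103774 s.
Cycle = t_tx + RTT = 0.0103815 s.
Utilization = t_tx / cycle = 4.13793e-06/0.0103815 = 0.0399 %.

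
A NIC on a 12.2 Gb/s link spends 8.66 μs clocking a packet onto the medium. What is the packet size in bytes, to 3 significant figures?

L = R × t_tx = 12200000000 b/s × 8.66e-06 s = 105652 bits.
In bytes: 105652 / 8 = 13200 bytes.

13200 bytes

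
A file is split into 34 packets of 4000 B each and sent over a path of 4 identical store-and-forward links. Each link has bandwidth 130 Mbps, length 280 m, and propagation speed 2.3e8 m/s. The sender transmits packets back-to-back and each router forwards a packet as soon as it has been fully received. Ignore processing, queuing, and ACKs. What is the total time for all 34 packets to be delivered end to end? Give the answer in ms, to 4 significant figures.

Per-hop transmission t_tx = L/R = 32000/130000000 = 0.246154 ms.
Per-hop propagation t_prop = 280/2.3e+08 = 0.00121739 ms.
Pipeline fill: first packet needs 4·t_tx to clear all hops; remaining 33 packets each add one t_tx.
Total = (4+34-1)·t_tx + 4·t_prop = 37·0.246154 + 4·0.00121739 = 9.113 ms.

9.113 ms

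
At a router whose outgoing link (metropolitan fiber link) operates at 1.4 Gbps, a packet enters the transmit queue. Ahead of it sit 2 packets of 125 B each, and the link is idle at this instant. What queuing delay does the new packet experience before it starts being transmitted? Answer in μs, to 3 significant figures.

Each queued packet: L/R = 1000/1400000000 = 0.714286 μs.
2 queued → 1.42857 μs.
Queuing delay = 1.43 μs.

1.43 μs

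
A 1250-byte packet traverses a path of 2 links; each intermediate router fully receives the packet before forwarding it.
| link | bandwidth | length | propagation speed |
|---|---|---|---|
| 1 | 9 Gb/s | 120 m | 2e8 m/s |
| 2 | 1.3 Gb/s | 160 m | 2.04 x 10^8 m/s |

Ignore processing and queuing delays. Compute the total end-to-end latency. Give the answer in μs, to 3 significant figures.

10.2 μs

L = 1250 × 8 = 10000 bits.
Transmission delays (L/R per hop): 1.11111, 7.69231 μs; sum = 8.80342 μs.
Propagation delays (d/s per hop): 0.6, 0.784314 μs; sum = 1.38431 μs.
End-to-end = 10.2 μs.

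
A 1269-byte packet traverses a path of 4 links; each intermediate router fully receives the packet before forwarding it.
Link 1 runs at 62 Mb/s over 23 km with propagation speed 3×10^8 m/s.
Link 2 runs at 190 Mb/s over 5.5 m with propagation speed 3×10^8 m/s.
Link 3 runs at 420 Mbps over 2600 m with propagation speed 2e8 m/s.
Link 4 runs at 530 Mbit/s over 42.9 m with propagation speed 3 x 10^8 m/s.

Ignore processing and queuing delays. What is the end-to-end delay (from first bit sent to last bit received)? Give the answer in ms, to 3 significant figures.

0.350 ms

L = 1269 × 8 = 10152 bits.
Transmission delays (L/R per hop): 0.163742, 0.0534316, 0.0241714, 0.0191547 ms; sum = 0.2605 ms.
Propagation delays (d/s per hop): 0.0766667, 1.83333e-05, 0.013, 0.000143 ms; sum = 0.089828 ms.
End-to-end = 0.350 ms.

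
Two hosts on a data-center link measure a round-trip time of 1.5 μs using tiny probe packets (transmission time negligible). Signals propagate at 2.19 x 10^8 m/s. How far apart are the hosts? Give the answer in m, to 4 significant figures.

164.3 m

One-way propagation = RTT/2 = 0.75 μs.
d = s × t = 219000000 × 7.5e-07 = 164.3 m.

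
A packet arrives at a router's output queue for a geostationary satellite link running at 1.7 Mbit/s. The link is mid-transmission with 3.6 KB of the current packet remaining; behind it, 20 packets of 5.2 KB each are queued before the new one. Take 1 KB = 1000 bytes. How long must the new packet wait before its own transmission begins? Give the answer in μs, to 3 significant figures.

506000 μs

Each queued packet: L/R = 41600/1700000 = 24470.6 μs.
20 queued → 489412 μs.
Plus remaining 28800 bits of current packet: 16941.2 μs.
Queuing delay = 506000 μs.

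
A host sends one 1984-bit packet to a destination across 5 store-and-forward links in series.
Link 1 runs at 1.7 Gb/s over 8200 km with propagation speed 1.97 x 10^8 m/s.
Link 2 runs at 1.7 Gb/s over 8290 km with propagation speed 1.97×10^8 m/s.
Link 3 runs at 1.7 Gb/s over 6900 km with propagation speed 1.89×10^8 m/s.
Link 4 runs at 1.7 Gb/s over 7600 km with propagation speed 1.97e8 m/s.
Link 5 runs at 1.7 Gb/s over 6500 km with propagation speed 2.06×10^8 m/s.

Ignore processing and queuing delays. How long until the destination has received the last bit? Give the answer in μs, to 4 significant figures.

190400 μs

Transmission delay per hop = L/R = 1984/1700000000 = 1.16706 μs; 5 hops → 5.83529 μs.
Propagation delays (d/s per hop): 41624.4, 42081.2, 36507.9, 38578.7, 31553.4 μs; sum = 190346 μs.
End-to-end = 190400 μs.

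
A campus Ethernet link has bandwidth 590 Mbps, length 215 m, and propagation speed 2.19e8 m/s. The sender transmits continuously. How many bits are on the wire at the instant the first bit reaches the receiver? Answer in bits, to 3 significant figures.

Propagation delay = 215 / 219000000 = 9.81735e-07 s.
BDP = R × t_prop = 590000000 × 9.81735e-07 = 579.224 bits.

579 bits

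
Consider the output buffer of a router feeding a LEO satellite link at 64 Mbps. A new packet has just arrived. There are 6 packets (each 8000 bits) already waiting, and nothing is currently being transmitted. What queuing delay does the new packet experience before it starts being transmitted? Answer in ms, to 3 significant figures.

0.750 ms

Each queued packet: L/R = 8000/64000000 = 0.125 ms.
6 queued → 0.75 ms.
Queuing delay = 0.750 ms.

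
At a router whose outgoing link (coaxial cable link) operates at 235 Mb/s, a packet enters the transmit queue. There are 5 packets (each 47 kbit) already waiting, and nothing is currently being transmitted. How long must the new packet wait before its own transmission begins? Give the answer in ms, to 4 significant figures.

1.000 ms

Each queued packet: L/R = 47000/235000000 = 0.2 ms.
5 queued → 1 ms.
Queuing delay = 1.000 ms.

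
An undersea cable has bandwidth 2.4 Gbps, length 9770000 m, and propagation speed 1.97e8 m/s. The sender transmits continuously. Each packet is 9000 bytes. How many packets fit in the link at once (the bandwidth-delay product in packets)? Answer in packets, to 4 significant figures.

Propagation delay = 9770000 / 197000000 = 0.0495939 s.
BDP = R × t_prop = 2400000000 × 0.0495939 = 119025000 bits.
In packets of 72000 bits: 1653 packets.

1653 packets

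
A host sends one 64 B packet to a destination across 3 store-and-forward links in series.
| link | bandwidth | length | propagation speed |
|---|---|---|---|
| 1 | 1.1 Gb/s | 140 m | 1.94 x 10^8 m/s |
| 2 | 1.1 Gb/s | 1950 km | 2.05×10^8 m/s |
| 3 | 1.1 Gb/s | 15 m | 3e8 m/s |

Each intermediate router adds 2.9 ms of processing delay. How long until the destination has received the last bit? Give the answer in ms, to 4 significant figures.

15.31 ms

L = 64 × 8 = 512 bits.
Transmission delay per hop = L/R = 512/1100000000 = 0.000465455 ms; 3 hops → 0.00139636 ms.
Propagation delays (d/s per hop): 0.000721649, 9.5122, 5e-05 ms; sum = 9.51297 ms.
Processing at 2 router(s): 2 × 2.9 ms = 5.8 ms.
End-to-end = 15.31 ms.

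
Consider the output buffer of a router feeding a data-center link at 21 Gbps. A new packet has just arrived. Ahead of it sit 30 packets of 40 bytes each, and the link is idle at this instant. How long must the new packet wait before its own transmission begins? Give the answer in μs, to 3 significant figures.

Each queued packet: L/R = 320/21000000000 = 0.0152381 μs.
30 queued → 0.457143 μs.
Queuing delay = 0.457 μs.

0.457 μs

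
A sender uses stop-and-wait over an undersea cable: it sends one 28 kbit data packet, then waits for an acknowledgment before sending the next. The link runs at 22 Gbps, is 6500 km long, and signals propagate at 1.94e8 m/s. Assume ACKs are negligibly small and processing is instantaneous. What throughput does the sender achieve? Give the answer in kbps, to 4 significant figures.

417.8 kbps

t_tx = L/R = 28000/22000000000 = 1.27273e-06 s.
t_prop = 6500000/194000000 = 0.0335052 s; RTT = 0.0670103 s.
Cycle = t_tx + RTT = 0.0670116 s.
Throughput = L / cycle = 28000 / 0.0670116 = 417.8 kbps.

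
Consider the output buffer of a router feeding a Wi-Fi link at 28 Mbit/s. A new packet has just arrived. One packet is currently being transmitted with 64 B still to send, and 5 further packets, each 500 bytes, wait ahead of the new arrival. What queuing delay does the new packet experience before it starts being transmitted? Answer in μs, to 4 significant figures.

732.6 μs

Each queued packet: L/R = 4000/28000000 = 142.857 μs.
5 queued → 714.286 μs.
Plus remaining 512 bits of current packet: 18.2857 μs.
Queuing delay = 732.6 μs.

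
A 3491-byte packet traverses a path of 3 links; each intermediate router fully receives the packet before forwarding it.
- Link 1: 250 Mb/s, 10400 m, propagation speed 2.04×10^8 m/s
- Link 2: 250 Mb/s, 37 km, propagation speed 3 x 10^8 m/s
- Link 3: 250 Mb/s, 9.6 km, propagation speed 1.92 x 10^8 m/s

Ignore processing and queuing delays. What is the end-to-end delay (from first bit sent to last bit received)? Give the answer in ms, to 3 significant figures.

0.559 ms

L = 3491 × 8 = 27928 bits.
Transmission delay per hop = L/R = 27928/250000000 = 0.111712 ms; 3 hops → 0.335136 ms.
Propagation delays (d/s per hop): 0.0509804, 0.123333, 0.05 ms; sum = 0.224314 ms.
End-to-end = 0.559 ms.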